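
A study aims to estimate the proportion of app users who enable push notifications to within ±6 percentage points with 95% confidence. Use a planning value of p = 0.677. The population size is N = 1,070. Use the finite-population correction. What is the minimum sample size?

192

For a proportion with margin E = 0.06 at 95% confidence, z = 1.960.
n = p̂(1−p̂)(z/E)² = 0.677 × 0.323 × (1.960/0.06)² = 233.35 — call this n₀.
Finite-population correction with N = 1,070: n = n₀ / (1 + (n₀−1)/N) = 233.35 / 1.217 = 191.74
Round up: n = 192.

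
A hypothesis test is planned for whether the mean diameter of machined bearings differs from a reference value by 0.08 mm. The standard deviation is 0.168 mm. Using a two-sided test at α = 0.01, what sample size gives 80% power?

52

For a one-sample z-test, n = ((z_{α/2} + z_β)·σ/δ)².
z_{α/2} = 2.576 (two-sided α = 0.01); z_β = 0.842 (power 80% → β = 0.2).
n = (3.418 × 0.168 / 0.08)² = 51.52
Round up: n = 52.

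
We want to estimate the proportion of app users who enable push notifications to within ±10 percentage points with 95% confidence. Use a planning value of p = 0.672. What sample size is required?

n = 85

For a proportion with margin E = 0.1 at 95% confidence, z = 1.960.
n = p̂(1−p̂)(z/E)² = 0.672 × 0.328 × (1.960/0.1)² = 84.68
Round up: n = 85.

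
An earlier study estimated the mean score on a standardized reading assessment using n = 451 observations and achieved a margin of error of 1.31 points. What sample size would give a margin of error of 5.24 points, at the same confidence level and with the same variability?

n = 29

Margin of error scales as 1/√n, so n₂ = n₁·(E₁/E₂)².
n₂ = 451 × (1.31/5.24)² = 451 × 0.0625 = 28.19
Round up: n₂ = 29.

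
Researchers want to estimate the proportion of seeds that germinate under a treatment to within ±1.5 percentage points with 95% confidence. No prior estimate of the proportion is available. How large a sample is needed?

For a proportion with margin E = 0.015 at 95% confidence, z = 1.960.
With no prior estimate, use p = 0.5, which maximizes p(1−p) at 0.25.
n = 0.25 × (z/E)² = 0.25 × (1.960/0.015)² = 4268.44
Round up: n = 4269.

4269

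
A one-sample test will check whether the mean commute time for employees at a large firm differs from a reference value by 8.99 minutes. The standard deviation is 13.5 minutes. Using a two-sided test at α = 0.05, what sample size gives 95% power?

30

For a one-sample z-test, n = ((z_{α/2} + z_β)·σ/δ)².
z_{α/2} = 1.960 (two-sided α = 0.05); z_β = 1.645 (power 95% → β = 0.05).
n = (3.605 × 13.5 / 8.99)² = 29.31
Round up: n = 30.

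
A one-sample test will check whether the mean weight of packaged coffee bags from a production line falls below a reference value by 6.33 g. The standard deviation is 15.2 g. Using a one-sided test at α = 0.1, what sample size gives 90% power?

For a one-sample z-test, n = ((z_α + z_β)·σ/δ)².
z_α = 1.282 (one-sided α = 0.1); z_β = 1.282 (power 90% → β = 0.1).
n = (2.564 × 15.2 / 6.33)² = 37.91
Round up: n = 38.

38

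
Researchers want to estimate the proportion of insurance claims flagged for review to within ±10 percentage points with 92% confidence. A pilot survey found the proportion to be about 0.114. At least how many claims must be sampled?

31

For a proportion with margin E = 0.1 at 92% confidence, z = 1.751.
n = p̂(1−p̂)(z/E)² = 0.114 × 0.886 × (1.751/0.1)² = 30.97
Round up: n = 31.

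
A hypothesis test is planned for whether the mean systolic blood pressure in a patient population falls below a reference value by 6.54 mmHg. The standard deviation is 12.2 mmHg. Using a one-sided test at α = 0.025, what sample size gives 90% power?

n = 37

For a one-sample z-test, n = ((z_α + z_β)·σ/δ)².
z_α = 1.960 (one-sided α = 0.025); z_β = 1.282 (power 90% → β = 0.1).
n = (3.242 × 12.2 / 6.54)² = 36.58
Round up: n = 37.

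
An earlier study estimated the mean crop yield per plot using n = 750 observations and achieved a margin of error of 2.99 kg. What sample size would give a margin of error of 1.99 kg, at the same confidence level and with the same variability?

1694

Margin of error scales as 1/√n, so n₂ = n₁·(E₁/E₂)².
n₂ = 750 × (2.99/1.99)² = 750 × 2.258 = 1693.50
Round up: n₂ = 1694.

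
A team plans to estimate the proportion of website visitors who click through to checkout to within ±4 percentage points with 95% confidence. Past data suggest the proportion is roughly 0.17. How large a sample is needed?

n = 339

For a proportion with margin E = 0.04 at 95% confidence, z = 1.960.
n = p̂(1−p̂)(z/E)² = 0.17 × 0.83 × (1.960/0.04)² = 338.78
Round up: n = 339.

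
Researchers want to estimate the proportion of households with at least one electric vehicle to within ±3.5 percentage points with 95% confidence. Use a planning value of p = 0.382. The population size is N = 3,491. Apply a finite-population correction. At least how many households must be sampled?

For a proportion with margin E = 0.035 at 95% confidence, z = 1.960.
n = p̂(1−p̂)(z/E)² = 0.382 × 0.618 × (1.960/0.035)² = 740.33 — call this n₀.
Finite-population correction with N = 3,491: n = n₀ / (1 + (n₀−1)/N) = 740.33 / 1.212 = 610.83
Round up: n = 611.

611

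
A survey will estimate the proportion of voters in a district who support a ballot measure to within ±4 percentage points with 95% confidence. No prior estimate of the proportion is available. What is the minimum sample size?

For a proportion with margin E = 0.04 at 95% confidence, z = 1.960.
With no prior estimate, use p = 0.5, which maximizes p(1−p) at 0.25.
n = 0.25 × (z/E)² = 0.25 × (1.960/0.04)² = 600.25
Round up: n = 601.

n = 601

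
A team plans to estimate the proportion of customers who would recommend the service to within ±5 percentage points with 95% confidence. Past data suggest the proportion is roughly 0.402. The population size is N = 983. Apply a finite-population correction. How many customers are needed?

269

For a proportion with margin E = 0.05 at 95% confidence, z = 1.960.
n = p̂(1−p̂)(z/E)² = 0.402 × 0.598 × (1.960/0.05)² = 369.40 — call this n₀.
Finite-population correction with N = 983: n = n₀ / (1 + (n₀−1)/N) = 369.40 / 1.375 = 268.65
Round up: n = 269.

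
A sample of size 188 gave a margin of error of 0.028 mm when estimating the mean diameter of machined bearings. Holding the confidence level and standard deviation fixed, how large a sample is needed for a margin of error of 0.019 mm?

Margin of error scales as 1/√n, so n₂ = n₁·(E₁/E₂)².
n₂ = 188 × (0.028/0.019)² = 188 × 2.172 = 408.34
Round up: n₂ = 409.

n = 409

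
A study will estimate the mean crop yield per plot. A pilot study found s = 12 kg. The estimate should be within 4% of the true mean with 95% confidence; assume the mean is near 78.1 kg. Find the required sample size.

For a mean, the margin of error is E = z·σ/√n, so n = (zσ/E)².
At 95% confidence, z = 1.960.
E = 4% of 78.1 = 3.124 kg.
n = (1.960 × 12 / 3.124)² = 56.68
Round up: n = 57.

n = 57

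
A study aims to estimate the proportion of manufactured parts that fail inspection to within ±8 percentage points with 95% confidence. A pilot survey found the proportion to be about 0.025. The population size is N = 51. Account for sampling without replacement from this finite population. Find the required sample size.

For a proportion with margin E = 0.08 at 95% confidence, z = 1.960.
n = p̂(1−p̂)(z/E)² = 0.025 × 0.975 × (1.960/0.08)² = 14.63 — call this n₀.
Finite-population correction with N = 51: n = n₀ / (1 + (n₀−1)/N) = 14.63 / 1.267 = 11.55
Round up: n = 12.

n = 12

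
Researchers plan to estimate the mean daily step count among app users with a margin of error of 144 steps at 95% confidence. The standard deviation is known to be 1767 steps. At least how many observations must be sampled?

For a mean, the margin of error is E = z·σ/√n, so n = (zσ/E)².
At 95% confidence, z = 1.960.
n = (1.960 × 1767 / 144)² = 578.44
Round up: n = 579.

579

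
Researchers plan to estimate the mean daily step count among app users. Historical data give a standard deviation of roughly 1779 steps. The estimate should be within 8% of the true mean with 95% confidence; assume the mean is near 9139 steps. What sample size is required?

For a mean, the margin of error is E = z·σ/√n, so n = (zσ/E)².
At 95% confidence, z = 1.960.
E = 8% of 9139 = 731.1 steps.
n = (1.960 × 1779 / 731.1)² = 22.75
Round up: n = 23.

n = 23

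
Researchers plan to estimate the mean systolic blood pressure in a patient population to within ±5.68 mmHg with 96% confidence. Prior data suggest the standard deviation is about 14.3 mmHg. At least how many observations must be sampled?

27

For a mean, the margin of error is E = z·σ/√n, so n = (zσ/E)².
At 96% confidence, z = 2.054.
n = (2.054 × 14.3 / 5.68)² = 26.74
Round up: n = 27.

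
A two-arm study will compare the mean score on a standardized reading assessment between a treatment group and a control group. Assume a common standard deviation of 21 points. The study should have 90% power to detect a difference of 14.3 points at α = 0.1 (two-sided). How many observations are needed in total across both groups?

For two equal groups, n per group = 2·((z_{α/2} + z_β)·σ/δ)².
z_{α/2} = 1.645; z_β = 1.282 (power 90%).
n = 2 × (2.927 × 21 / 14.3)² = 2 × 18.48 = 36.96
Round up: n = 37 per group.
Total across both groups: 2 × 37 = 74.

74 total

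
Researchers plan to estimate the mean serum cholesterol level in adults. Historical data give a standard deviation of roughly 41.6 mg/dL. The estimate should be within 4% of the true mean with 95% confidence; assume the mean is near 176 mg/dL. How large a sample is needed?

n = 135

For a mean, the margin of error is E = z·σ/√n, so n = (zσ/E)².
At 95% confidence, z = 1.960.
E = 4% of 176 = 7.04 mg/dL.
n = (1.960 × 41.6 / 7.04)² = 134.14
Round up: n = 135.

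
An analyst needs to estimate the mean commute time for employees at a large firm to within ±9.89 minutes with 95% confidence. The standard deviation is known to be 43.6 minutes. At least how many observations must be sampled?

75

For a mean, the margin of error is E = z·σ/√n, so n = (zσ/E)².
At 95% confidence, z = 1.960.
n = (1.960 × 43.6 / 9.89)² = 74.66
Round up: n = 75.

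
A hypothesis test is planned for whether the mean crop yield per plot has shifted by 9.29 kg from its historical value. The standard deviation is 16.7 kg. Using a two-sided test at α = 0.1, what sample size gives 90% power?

For a one-sample z-test, n = ((z_{α/2} + z_β)·σ/δ)².
z_{α/2} = 1.645 (two-sided α = 0.1); z_β = 1.282 (power 90% → β = 0.1).
n = (2.927 × 16.7 / 9.29)² = 27.69
Round up: n = 28.

28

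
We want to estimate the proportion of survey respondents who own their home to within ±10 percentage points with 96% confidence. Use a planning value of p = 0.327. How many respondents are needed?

For a proportion with margin E = 0.1 at 96% confidence, z = 2.054.
n = p̂(1−p̂)(z/E)² = 0.327 × 0.673 × (2.054/0.1)² = 92.85
Round up: n = 93.

n = 93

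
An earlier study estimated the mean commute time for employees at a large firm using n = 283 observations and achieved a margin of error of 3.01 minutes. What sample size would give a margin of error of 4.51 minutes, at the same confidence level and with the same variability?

n = 127

Margin of error scales as 1/√n, so n₂ = n₁·(E₁/E₂)².
n₂ = 283 × (3.01/4.51)² = 283 × 0.4454 = 126.05
Round up: n₂ = 127.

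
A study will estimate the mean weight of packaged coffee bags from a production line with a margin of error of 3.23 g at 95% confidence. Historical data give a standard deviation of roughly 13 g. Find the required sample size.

For a mean, the margin of error is E = z·σ/√n, so n = (zσ/E)².
At 95% confidence, z = 1.960.
n = (1.960 × 13 / 3.23)² = 62.23
Round up: n = 63.

n = 63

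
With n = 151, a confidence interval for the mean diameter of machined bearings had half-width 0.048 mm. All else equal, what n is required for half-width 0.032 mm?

Margin of error scales as 1/√n, so n₂ = n₁·(E₁/E₂)².
n₂ = 151 × (0.048/0.032)² = 151 × 2.25 = 339.75
Round up: n₂ = 340.

340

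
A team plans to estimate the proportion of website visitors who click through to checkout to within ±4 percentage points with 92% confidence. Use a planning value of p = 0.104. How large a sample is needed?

179

For a proportion with margin E = 0.04 at 92% confidence, z = 1.751.
n = p̂(1−p̂)(z/E)² = 0.104 × 0.896 × (1.751/0.04)² = 178.56
Round up: n = 179.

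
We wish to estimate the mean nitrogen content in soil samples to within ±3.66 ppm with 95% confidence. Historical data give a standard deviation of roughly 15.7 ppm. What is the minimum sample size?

n = 71

For a mean, the margin of error is E = z·σ/√n, so n = (zσ/E)².
At 95% confidence, z = 1.960.
n = (1.960 × 15.7 / 3.66)² = 70.69
Round up: n = 71.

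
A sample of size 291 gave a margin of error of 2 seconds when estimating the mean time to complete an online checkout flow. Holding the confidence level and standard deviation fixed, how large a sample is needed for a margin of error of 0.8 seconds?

Margin of error scales as 1/√n, so n₂ = n₁·(E₁/E₂)².
n₂ = 291 × (2/0.8)² = 291 × 6.25 = 1818.75
Round up: n₂ = 1819.

n = 1819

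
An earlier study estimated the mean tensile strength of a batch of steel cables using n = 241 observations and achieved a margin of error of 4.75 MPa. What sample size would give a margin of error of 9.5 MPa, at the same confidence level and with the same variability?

61

Margin of error scales as 1/√n, so n₂ = n₁·(E₁/E₂)².
n₂ = 241 × (4.75/9.5)² = 241 × 0.25 = 60.25
Round up: n₂ = 61.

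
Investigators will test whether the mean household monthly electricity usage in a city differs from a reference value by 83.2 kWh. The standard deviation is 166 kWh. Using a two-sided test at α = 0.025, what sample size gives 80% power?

For a one-sample z-test, n = ((z_{α/2} + z_β)·σ/δ)².
z_{α/2} = 2.241 (two-sided α = 0.025); z_β = 0.842 (power 80% → β = 0.2).
n = (3.083 × 166 / 83.2)² = 37.84
Round up: n = 38.

n = 38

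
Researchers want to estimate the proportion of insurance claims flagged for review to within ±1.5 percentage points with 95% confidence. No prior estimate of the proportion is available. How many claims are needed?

4269

For a proportion with margin E = 0.015 at 95% confidence, z = 1.960.
With no prior estimate, use p = 0.5, which maximizes p(1−p) at 0.25.
n = 0.25 × (z/E)² = 0.25 × (1.960/0.015)² = 4268.44
Round up: n = 4269.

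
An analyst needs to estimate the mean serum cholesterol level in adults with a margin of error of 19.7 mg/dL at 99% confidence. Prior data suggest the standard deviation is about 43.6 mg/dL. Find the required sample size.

For a mean, the margin of error is E = z·σ/√n, so n = (zσ/E)².
At 99% confidence, z = 2.576.
n = (2.576 × 43.6 / 19.7)² = 32.50
Round up: n = 33.

33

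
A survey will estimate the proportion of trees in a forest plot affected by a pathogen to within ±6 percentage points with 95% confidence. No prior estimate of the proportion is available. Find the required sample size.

267

For a proportion with margin E = 0.06 at 95% confidence, z = 1.960.
With no prior estimate, use p = 0.5, which maximizes p(1−p) at 0.25.
n = 0.25 × (z/E)² = 0.25 × (1.960/0.06)² = 266.78
Round up: n = 267.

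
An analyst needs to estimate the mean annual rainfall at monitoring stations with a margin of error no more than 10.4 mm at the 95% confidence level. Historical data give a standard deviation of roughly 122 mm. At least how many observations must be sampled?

For a mean, the margin of error is E = z·σ/√n, so n = (zσ/E)².
At 95% confidence, z = 1.960.
n = (1.960 × 122 / 10.4)² = 528.65
Round up: n = 529.

529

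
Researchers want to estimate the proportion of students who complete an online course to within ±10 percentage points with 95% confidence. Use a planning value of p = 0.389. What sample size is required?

For a proportion with margin E = 0.1 at 95% confidence, z = 1.960.
n = p̂(1−p̂)(z/E)² = 0.389 × 0.611 × (1.960/0.1)² = 91.31
Round up: n = 92.

92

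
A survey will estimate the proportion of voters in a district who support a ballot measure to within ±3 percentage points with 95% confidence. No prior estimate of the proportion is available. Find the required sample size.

n = 1068

For a proportion with margin E = 0.03 at 95% confidence, z = 1.960.
With no prior estimate, use p = 0.5, which maximizes p(1−p) at 0.25.
n = 0.25 × (z/E)² = 0.25 × (1.960/0.03)² = 1067.11
Round up: n = 1068.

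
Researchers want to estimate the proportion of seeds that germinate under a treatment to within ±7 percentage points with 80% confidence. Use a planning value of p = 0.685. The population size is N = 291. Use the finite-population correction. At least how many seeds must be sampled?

n = 59

For a proportion with margin E = 0.07 at 80% confidence, z = 1.282.
n = p̂(1−p̂)(z/E)² = 0.685 × 0.315 × (1.282/0.07)² = 72.37 — call this n₀.
Finite-population correction with N = 291: n = n₀ / (1 + (n₀−1)/N) = 72.37 / 1.245 = 58.13
Round up: n = 59.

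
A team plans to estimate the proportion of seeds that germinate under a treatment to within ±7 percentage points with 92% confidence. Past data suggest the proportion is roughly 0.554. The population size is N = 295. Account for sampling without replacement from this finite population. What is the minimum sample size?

For a proportion with margin E = 0.07 at 92% confidence, z = 1.751.
n = p̂(1−p̂)(z/E)² = 0.554 × 0.446 × (1.751/0.07)² = 154.60 — call this n₀.
Finite-population correction with N = 295: n = n₀ / (1 + (n₀−1)/N) = 154.60 / 1.521 = 101.64
Round up: n = 102.

n = 102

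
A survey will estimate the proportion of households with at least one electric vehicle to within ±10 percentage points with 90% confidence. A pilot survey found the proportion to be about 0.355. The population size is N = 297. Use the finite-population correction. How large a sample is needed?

n = 52

For a proportion with margin E = 0.1 at 90% confidence, z = 1.645.
n = p̂(1−p̂)(z/E)² = 0.355 × 0.645 × (1.645/0.1)² = 61.96 — call this n₀.
Finite-population correction with N = 297: n = n₀ / (1 + (n₀−1)/N) = 61.96 / 1.205 = 51.42
Round up: n = 52.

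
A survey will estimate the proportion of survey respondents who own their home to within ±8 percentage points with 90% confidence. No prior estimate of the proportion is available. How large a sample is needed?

For a proportion with margin E = 0.08 at 90% confidence, z = 1.645.
With no prior estimate, use p = 0.5, which maximizes p(1−p) at 0.25.
n = 0.25 × (z/E)² = 0.25 × (1.645/0.08)² = 105.70
Round up: n = 106.

n = 106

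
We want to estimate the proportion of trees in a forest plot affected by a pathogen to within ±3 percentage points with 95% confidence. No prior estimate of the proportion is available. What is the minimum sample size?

For a proportion with margin E = 0.03 at 95% confidence, z = 1.960.
With no prior estimate, use p = 0.5, which maximizes p(1−p) at 0.25.
n = 0.25 × (z/E)² = 0.25 × (1.960/0.03)² = 1067.11
Round up: n = 1068.

1068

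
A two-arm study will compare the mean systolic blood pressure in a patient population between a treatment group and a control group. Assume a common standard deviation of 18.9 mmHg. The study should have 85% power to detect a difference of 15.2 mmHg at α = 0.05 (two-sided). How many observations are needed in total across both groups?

For two equal groups, n per group = 2·((z_{α/2} + z_β)·σ/δ)².
z_{α/2} = 1.960; z_β = 1.036 (power 85%).
n = 2 × (2.996 × 18.9 / 15.2)² = 2 × 13.88 = 27.76
Round up: n = 28 per group.
Total across both groups: 2 × 28 = 56.

56 total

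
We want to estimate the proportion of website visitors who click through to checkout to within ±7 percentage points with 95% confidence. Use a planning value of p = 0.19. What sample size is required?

n = 121

For a proportion with margin E = 0.07 at 95% confidence, z = 1.960.
n = p̂(1−p̂)(z/E)² = 0.19 × 0.81 × (1.960/0.07)² = 120.66
Round up: n = 121.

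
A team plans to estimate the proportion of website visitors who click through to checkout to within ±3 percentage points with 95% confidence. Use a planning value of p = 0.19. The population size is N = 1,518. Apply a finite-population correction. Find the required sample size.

For a proportion with margin E = 0.03 at 95% confidence, z = 1.960.
n = p̂(1−p̂)(z/E)² = 0.19 × 0.81 × (1.960/0.03)² = 656.91 — call this n₀.
Finite-population correction with N = 1,518: n = n₀ / (1 + (n₀−1)/N) = 656.91 / 1.432 = 458.74
Round up: n = 459.

n = 459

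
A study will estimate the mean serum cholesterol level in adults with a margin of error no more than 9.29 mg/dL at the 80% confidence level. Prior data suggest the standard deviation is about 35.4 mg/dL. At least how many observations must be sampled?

24

For a mean, the margin of error is E = z·σ/√n, so n = (zσ/E)².
At 80% confidence, z = 1.282.
n = (1.282 × 35.4 / 9.29)² = 23.86
Round up: n = 24.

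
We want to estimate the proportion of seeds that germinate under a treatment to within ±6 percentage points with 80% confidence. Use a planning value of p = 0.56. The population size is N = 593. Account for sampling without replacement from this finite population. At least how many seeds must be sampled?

For a proportion with margin E = 0.06 at 80% confidence, z = 1.282.
n = p̂(1−p̂)(z/E)² = 0.56 × 0.44 × (1.282/0.06)² = 112.49 — call this n₀.
Finite-population correction with N = 593: n = n₀ / (1 + (n₀−1)/N) = 112.49 / 1.188 = 94.69
Round up: n = 95.

95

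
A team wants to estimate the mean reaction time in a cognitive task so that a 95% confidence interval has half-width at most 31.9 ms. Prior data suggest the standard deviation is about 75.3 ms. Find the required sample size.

For a mean, the margin of error is E = z·σ/√n, so n = (zσ/E)².
At 95% confidence, z = 1.960.
n = (1.960 × 75.3 / 31.9)² = 21.41
Round up: n = 22.

22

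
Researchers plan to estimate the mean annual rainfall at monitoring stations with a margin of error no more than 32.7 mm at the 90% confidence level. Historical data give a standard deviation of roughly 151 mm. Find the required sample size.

n = 58

For a mean, the margin of error is E = z·σ/√n, so n = (zσ/E)².
At 90% confidence, z = 1.645.
n = (1.645 × 151 / 32.7)² = 57.70
Round up: n = 58.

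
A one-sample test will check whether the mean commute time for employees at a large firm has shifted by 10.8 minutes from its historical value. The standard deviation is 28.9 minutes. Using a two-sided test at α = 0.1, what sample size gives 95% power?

For a one-sample z-test, n = ((z_{α/2} + z_β)·σ/δ)².
z_{α/2} = 1.645 (two-sided α = 0.1); z_β = 1.645 (power 95% → β = 0.05).
n = (3.290 × 28.9 / 10.8)² = 77.51
Round up: n = 78.

78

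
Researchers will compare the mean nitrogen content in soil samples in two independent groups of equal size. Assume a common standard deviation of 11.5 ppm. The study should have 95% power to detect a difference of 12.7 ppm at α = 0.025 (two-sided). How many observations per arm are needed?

25 per group

For two equal groups, n per group = 2·((z_{α/2} + z_β)·σ/δ)².
z_{α/2} = 2.241; z_β = 1.645 (power 95%).
n = 2 × (3.886 × 11.5 / 12.7)² = 2 × 12.38 = 24.76
Round up: n = 25 per group.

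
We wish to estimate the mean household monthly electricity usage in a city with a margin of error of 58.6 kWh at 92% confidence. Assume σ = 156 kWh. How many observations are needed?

For a mean, the margin of error is E = z·σ/√n, so n = (zσ/E)².
At 92% confidence, z = 1.751.
n = (1.751 × 156 / 58.6)² = 21.73
Round up: n = 22.

n = 22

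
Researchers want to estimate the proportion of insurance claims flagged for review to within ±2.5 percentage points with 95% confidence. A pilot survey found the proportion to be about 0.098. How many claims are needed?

n = 544

For a proportion with margin E = 0.025 at 95% confidence, z = 1.960.
n = p̂(1−p̂)(z/E)² = 0.098 × 0.902 × (1.960/0.025)² = 543.33
Round up: n = 544.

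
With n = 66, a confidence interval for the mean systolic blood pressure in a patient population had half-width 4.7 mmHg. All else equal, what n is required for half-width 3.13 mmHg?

149

Margin of error scales as 1/√n, so n₂ = n₁·(E₁/E₂)².
n₂ = 66 × (4.7/3.13)² = 66 × 2.255 = 148.83
Round up: n₂ = 149.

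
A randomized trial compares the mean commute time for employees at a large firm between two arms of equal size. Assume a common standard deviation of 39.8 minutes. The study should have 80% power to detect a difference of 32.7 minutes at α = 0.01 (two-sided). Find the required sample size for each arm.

For two equal groups, n per group = 2·((z_{α/2} + z_β)·σ/δ)².
z_{α/2} = 2.576; z_β = 0.842 (power 80%).
n = 2 × (3.418 × 39.8 / 32.7)² = 2 × 17.31 = 34.62
Round up: n = 35 per group.

35 per group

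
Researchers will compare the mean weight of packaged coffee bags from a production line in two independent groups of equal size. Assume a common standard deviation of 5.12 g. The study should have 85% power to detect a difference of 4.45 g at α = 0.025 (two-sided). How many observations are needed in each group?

29 per group

For two equal groups, n per group = 2·((z_{α/2} + z_β)·σ/δ)².
z_{α/2} = 2.241; z_β = 1.036 (power 85%).
n = 2 × (3.277 × 5.12 / 4.45)² = 2 × 14.22 = 28.44
Round up: n = 29 per group.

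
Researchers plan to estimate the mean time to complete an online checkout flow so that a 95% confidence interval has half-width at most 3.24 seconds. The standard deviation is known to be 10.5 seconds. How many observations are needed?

For a mean, the margin of error is E = z·σ/√n, so n = (zσ/E)².
At 95% confidence, z = 1.960.
n = (1.960 × 10.5 / 3.24)² = 40.35
Round up: n = 41.

41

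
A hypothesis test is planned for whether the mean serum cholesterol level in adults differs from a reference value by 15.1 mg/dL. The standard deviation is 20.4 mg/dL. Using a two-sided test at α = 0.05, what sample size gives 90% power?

For a one-sample z-test, n = ((z_{α/2} + z_β)·σ/δ)².
z_{α/2} = 1.960 (two-sided α = 0.05); z_β = 1.282 (power 90% → β = 0.1).
n = (3.242 × 20.4 / 15.1)² = 19.18
Round up: n = 20.

n = 20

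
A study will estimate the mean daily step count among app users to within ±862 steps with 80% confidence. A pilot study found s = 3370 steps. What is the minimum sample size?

n = 26

For a mean, the margin of error is E = z·σ/√n, so n = (zσ/E)².
At 80% confidence, z = 1.282.
n = (1.282 × 3370 / 862)² = 25.12
Round up: n = 26.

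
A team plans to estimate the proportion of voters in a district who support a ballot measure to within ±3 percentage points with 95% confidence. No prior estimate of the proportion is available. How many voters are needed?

For a proportion with margin E = 0.03 at 95% confidence, z = 1.960.
With no prior estimate, use p = 0.5, which maximizes p(1−p) at 0.25.
n = 0.25 × (z/E)² = 0.25 × (1.960/0.03)² = 1067.11
Round up: n = 1068.

n = 1068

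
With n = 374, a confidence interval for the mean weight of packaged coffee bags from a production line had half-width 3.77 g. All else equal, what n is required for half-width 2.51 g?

Margin of error scales as 1/√n, so n₂ = n₁·(E₁/E₂)².
n₂ = 374 × (3.77/2.51)² = 374 × 2.256 = 843.74
Round up: n₂ = 844.

844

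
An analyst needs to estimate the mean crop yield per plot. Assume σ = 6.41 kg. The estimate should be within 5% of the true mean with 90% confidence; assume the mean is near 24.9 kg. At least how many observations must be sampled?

For a mean, the margin of error is E = z·σ/√n, so n = (zσ/E)².
At 90% confidence, z = 1.645.
E = 5% of 24.9 = 1.245 kg.
n = (1.645 × 6.41 / 1.245)² = 71.73
Round up: n = 72.

72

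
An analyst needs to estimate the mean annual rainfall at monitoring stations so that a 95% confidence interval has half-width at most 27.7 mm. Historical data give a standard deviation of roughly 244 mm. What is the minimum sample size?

For a mean, the margin of error is E = z·σ/√n, so n = (zσ/E)².
At 95% confidence, z = 1.960.
n = (1.960 × 244 / 27.7)² = 298.08
Round up: n = 299.

n = 299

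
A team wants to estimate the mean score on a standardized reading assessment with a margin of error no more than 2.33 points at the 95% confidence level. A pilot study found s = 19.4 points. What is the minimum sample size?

267

For a mean, the margin of error is E = z·σ/√n, so n = (zσ/E)².
At 95% confidence, z = 1.960.
n = (1.960 × 19.4 / 2.33)² = 266.32
Round up: n = 267.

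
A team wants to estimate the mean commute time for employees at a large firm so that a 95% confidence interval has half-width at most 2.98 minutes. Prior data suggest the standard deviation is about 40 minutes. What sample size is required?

For a mean, the margin of error is E = z·σ/√n, so n = (zσ/E)².
At 95% confidence, z = 1.960.
n = (1.960 × 40 / 2.98)² = 692.15
Round up: n = 693.

n = 693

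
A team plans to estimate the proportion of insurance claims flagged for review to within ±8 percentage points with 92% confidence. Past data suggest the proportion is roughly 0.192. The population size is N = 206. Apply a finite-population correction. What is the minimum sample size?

For a proportion with margin E = 0.08 at 92% confidence, z = 1.751.
n = p̂(1−p̂)(z/E)² = 0.192 × 0.808 × (1.751/0.08)² = 74.32 — call this n₀.
Finite-population correction with N = 206: n = n₀ / (1 + (n₀−1)/N) = 74.32 / 1.356 = 54.81
Round up: n = 55.

55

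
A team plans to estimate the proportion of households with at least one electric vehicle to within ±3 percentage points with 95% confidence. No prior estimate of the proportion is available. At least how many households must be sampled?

1068

For a proportion with margin E = 0.03 at 95% confidence, z = 1.960.
With no prior estimate, use p = 0.5, which maximizes p(1−p) at 0.25.
n = 0.25 × (z/E)² = 0.25 × (1.960/0.03)² = 1067.11
Round up: n = 1068.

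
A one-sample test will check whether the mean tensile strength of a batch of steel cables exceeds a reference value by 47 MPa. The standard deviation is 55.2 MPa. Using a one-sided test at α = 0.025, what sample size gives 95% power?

18

For a one-sample z-test, n = ((z_α + z_β)·σ/δ)².
z_α = 1.960 (one-sided α = 0.025); z_β = 1.645 (power 95% → β = 0.05).
n = (3.605 × 55.2 / 47)² = 17.93
Round up: n = 18.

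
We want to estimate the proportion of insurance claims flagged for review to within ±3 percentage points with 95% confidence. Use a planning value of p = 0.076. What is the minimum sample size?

300

For a proportion with margin E = 0.03 at 95% confidence, z = 1.960.
n = p̂(1−p̂)(z/E)² = 0.076 × 0.924 × (1.960/0.03)² = 299.75
Round up: n = 300.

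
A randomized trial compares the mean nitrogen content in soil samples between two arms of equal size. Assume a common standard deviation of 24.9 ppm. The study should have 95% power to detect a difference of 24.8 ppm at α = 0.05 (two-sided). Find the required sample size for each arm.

27 per group

For two equal groups, n per group = 2·((z_{α/2} + z_β)·σ/δ)².
z_{α/2} = 1.960; z_β = 1.645 (power 95%).
n = 2 × (3.605 × 24.9 / 24.8)² = 2 × 13.10 = 26.20
Round up: n = 27 per group.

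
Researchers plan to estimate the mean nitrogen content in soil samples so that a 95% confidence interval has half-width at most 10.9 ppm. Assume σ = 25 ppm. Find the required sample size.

21

For a mean, the margin of error is E = z·σ/√n, so n = (zσ/E)².
At 95% confidence, z = 1.960.
n = (1.960 × 25 / 10.9)² = 20.21
Round up: n = 21.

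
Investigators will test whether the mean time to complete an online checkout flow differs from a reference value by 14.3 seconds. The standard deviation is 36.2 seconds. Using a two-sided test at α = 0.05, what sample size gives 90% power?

For a one-sample z-test, n = ((z_{α/2} + z_β)·σ/δ)².
z_{α/2} = 1.960 (two-sided α = 0.05); z_β = 1.282 (power 90% → β = 0.1).
n = (3.242 × 36.2 / 14.3)² = 67.36
Round up: n = 68.

68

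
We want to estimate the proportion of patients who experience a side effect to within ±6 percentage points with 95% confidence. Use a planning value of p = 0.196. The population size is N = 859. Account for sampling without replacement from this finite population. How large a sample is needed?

For a proportion with margin E = 0.06 at 95% confidence, z = 1.960.
n = p̂(1−p̂)(z/E)² = 0.196 × 0.804 × (1.960/0.06)² = 168.16 — call this n₀.
Finite-population correction with N = 859: n = n₀ / (1 + (n₀−1)/N) = 168.16 / 1.195 = 140.72
Round up: n = 141.

141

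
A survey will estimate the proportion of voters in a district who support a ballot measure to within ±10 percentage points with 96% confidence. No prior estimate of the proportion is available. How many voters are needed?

106

For a proportion with margin E = 0.1 at 96% confidence, z = 2.054.
With no prior estimate, use p = 0.5, which maximizes p(1−p) at 0.25.
n = 0.25 × (z/E)² = 0.25 × (2.054/0.1)² = 105.47
Round up: n = 106.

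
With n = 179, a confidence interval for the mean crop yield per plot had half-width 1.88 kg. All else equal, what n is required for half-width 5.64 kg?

Margin of error scales as 1/√n, so n₂ = n₁·(E₁/E₂)².
n₂ = 179 × (1.88/5.64)² = 179 × 0.1111 = 19.89
Round up: n₂ = 20.

20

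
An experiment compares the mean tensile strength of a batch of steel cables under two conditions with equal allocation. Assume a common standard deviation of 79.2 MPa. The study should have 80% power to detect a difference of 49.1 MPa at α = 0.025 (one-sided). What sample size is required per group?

41 per group

For two equal groups, n per group = 2·((z_α + z_β)·σ/δ)².
z_α = 1.960; z_β = 0.842 (power 80%).
n = 2 × (2.802 × 79.2 / 49.1)² = 2 × 20.43 = 40.86
Round up: n = 41 per group.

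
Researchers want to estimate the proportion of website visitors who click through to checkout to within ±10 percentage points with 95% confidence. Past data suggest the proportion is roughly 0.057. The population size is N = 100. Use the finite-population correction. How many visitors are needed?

18

For a proportion with margin E = 0.1 at 95% confidence, z = 1.960.
n = p̂(1−p̂)(z/E)² = 0.057 × 0.943 × (1.960/0.1)² = 20.65 — call this n₀.
Finite-population correction with N = 100: n = n₀ / (1 + (n₀−1)/N) = 20.65 / 1.196 = 17.27
Round up: n = 18.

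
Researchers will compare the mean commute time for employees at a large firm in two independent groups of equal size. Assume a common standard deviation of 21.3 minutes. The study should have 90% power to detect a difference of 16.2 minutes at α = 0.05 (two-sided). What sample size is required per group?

For two equal groups, n per group = 2·((z_{α/2} + z_β)·σ/δ)².
z_{α/2} = 1.960; z_β = 1.282 (power 90%).
n = 2 × (3.242 × 21.3 / 16.2)² = 2 × 18.17 = 36.34
Round up: n = 37 per group.

37 per group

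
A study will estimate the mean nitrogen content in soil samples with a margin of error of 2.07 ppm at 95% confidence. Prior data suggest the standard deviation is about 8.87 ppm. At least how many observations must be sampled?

71

For a mean, the margin of error is E = z·σ/√n, so n = (zσ/E)².
At 95% confidence, z = 1.960.
n = (1.960 × 8.87 / 2.07)² = 70.54
Round up: n = 71.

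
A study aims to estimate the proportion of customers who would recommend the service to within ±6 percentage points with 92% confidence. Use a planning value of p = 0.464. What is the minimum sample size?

212

For a proportion with margin E = 0.06 at 92% confidence, z = 1.751.
n = p̂(1−p̂)(z/E)² = 0.464 × 0.536 × (1.751/0.06)² = 211.81
Round up: n = 212.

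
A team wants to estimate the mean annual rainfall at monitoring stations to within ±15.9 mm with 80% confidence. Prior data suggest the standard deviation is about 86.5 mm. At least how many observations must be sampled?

49

For a mean, the margin of error is E = z·σ/√n, so n = (zσ/E)².
At 80% confidence, z = 1.282.
n = (1.282 × 86.5 / 15.9)² = 48.64
Round up: n = 49.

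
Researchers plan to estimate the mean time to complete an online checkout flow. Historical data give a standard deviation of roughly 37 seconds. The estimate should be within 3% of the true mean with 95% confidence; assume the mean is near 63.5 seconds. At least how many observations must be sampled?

1450

For a mean, the margin of error is E = z·σ/√n, so n = (zσ/E)².
At 95% confidence, z = 1.960.
E = 3% of 63.5 = 1.905 seconds.
n = (1.960 × 37 / 1.905)² = 1449.19
Round up: n = 1450.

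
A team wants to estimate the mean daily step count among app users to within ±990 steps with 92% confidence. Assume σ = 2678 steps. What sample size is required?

For a mean, the margin of error is E = z·σ/√n, so n = (zσ/E)².
At 92% confidence, z = 1.751.
n = (1.751 × 2678 / 990)² = 22.43
Round up: n = 23.

n = 23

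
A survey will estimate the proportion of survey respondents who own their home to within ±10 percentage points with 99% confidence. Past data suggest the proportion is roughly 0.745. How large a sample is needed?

127

For a proportion with margin E = 0.1 at 99% confidence, z = 2.576.
n = p̂(1−p̂)(z/E)² = 0.745 × 0.255 × (2.576/0.1)² = 126.06
Round up: n = 127.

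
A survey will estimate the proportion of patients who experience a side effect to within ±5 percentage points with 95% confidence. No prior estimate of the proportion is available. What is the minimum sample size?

n = 385

For a proportion with margin E = 0.05 at 95% confidence, z = 1.960.
With no prior estimate, use p = 0.5, which maximizes p(1−p) at 0.25.
n = 0.25 × (z/E)² = 0.25 × (1.960/0.05)² = 384.16
Round up: n = 385.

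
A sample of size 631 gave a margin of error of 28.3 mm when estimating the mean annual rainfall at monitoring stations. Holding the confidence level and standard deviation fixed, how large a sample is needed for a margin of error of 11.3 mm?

3958

Margin of error scales as 1/√n, so n₂ = n₁·(E₁/E₂)².
n₂ = 631 × (28.3/11.3)² = 631 × 6.272 = 3957.63
Round up: n₂ = 3958.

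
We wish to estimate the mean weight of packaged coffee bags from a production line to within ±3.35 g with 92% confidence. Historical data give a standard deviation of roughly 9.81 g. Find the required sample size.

For a mean, the margin of error is E = z·σ/√n, so n = (zσ/E)².
At 92% confidence, z = 1.751.
n = (1.751 × 9.81 / 3.35)² = 26.29
Round up: n = 27.

n = 27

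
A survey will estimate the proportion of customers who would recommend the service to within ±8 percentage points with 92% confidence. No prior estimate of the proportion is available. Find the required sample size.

For a proportion with margin E = 0.08 at 92% confidence, z = 1.751.
With no prior estimate, use p = 0.5, which maximizes p(1−p) at 0.25.
n = 0.25 × (z/E)² = 0.25 × (1.751/0.08)² = 119.77
Round up: n = 120.

120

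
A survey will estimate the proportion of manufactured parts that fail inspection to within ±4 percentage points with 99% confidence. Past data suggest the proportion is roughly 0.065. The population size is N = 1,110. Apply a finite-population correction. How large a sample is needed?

206

For a proportion with margin E = 0.04 at 99% confidence, z = 2.576.
n = p̂(1−p̂)(z/E)² = 0.065 × 0.935 × (2.576/0.04)² = 252.06 — call this n₀.
Finite-population correction with N = 1,110: n = n₀ / (1 + (n₀−1)/N) = 252.06 / 1.226 = 205.60
Round up: n = 206.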